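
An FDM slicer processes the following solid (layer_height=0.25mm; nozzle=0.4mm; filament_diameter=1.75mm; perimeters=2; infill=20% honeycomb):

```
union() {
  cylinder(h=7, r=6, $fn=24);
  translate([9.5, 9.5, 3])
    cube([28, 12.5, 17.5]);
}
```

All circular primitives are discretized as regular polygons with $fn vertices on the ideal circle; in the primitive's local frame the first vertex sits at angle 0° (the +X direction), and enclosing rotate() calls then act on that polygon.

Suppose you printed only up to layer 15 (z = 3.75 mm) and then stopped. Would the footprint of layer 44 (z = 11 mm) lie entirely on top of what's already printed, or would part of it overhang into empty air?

Compare the two slices. At z = 3.75: the r=6 cylinder gives a regular 24-gon of circumradius 6 (constant along its height) (area = (24/2)·6.000²·sin(360°/24) = 111.81 mm²); the cube at (9.5, 9.5) (footprint 28×12.5) is included at this height (area 350.00 mm²); Combining (union): the 2 present regions are separate (no shared area or edge), so areas and boundary lengths simply add and each stays a separate island — area = 461.81 mm². At z = 11: the cylinder is absent (z outside [0, 7]); the cube at (9.5, 9.5) is present — its section is the full 28×12.5 rectangle (area 350.00 mm²); Combining (union): only the 28×12.5 cube at (9.5, 9.5) is present, so the union is just that shape — area = 350.00 mm². Checking containment: the cross-section at z = 11 is a subset of the cross-section at z = 3.75.

entirely on top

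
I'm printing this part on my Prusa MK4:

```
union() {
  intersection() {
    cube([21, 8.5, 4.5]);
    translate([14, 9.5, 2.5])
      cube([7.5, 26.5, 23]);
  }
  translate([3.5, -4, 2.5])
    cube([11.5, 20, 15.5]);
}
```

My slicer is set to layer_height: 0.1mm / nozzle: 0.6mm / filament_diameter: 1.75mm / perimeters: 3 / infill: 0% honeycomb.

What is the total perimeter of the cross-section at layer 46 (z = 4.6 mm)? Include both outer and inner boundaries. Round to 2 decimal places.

At z = 4.6 mm: the cube is not intersected at this z (z outside [0, 4.5]); the 7.5×26.5 cube at (14, 9.5) contributes its full rectangle (perimeter 68.00 mm); Keeping only the common overlap: at least one operand is absent at this height, so nothing remains; the 11.5×20 cube at (3.5, -4) contributes its full rectangle (perimeter 63.00 mm); Merging all regions: only the 11.5×20 cube at (3.5, -4) is present, so the union is just that shape — boundary = 63.00 mm. Overall, the cross-section is a single solid region. Total boundary length (outer) = 63.00 mm.

63.00 mm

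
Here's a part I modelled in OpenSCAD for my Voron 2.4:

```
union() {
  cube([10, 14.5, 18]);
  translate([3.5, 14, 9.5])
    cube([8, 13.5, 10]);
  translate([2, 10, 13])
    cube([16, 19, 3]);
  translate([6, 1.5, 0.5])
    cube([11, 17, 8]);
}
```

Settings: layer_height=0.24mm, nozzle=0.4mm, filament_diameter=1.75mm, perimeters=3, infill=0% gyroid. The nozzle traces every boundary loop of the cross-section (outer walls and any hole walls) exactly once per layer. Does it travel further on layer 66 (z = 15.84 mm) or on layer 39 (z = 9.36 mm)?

Layer 66 (z = 15.84): the 10×14.5 cube contributes its full rectangle (perimeter 49.00 mm); the 8×13.5 cube at (3.5, 14) contributes its full rectangle (perimeter 43.00 mm); the 16×19 cube at (2, 10) contributes its full rectangle (perimeter 70.00 mm); the cube at (6, 1.5) is not intersected at this z (z outside [0.5, 8.5]); Merging all regions: the regions partially overlap (shared area 144.00 mm²), so the edge portions inside another operand are dropped and the merged outline is re-measured after clipping — boundary = 94.00 mm. So its perimeter = 94.00 mm. Layer 39 (z = 9.36): the 10×14.5 cube contributes its full rectangle (perimeter 49.00 mm); the cube at (3.5, 14) does not reach this height (z outside [9.5, 19.5]); the cube at (2, 10) is absent (z outside [13, 16]); the cube at (6, 1.5) is absent (z outside [0.5, 8.5]); Combining (union): only the 10×14.5 cube is present, so the union is just that shape — boundary = 49.00 mm. So its perimeter = 49.00 mm. Layer 66 is larger (94.00 vs 49.00 mm).

layer 66 (z = 15.84 mm)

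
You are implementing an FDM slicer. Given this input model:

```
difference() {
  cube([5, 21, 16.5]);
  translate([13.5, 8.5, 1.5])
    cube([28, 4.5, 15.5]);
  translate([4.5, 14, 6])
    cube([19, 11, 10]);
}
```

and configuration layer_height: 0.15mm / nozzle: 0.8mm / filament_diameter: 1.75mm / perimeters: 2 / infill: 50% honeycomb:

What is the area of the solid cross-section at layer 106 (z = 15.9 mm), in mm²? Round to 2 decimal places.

101.50 mm²

At z = 15.9 mm: the cube (footprint 5×21) is included at this height (area 105.00 mm²); the 28×4.5 cube at (13.5, 8.5) contributes its full rectangle (area 126.00 mm²); the cube at (4.5, 14) is present — its section is the full 19×11 rectangle (area 209.00 mm²); Taking the first minus the rest: starting from the 5×21 cube (105.00 mm²), the 28×4.5 cube at (13.5, 8.5) misses the remaining region (no effect); the 19×11 cube at (4.5, 14) partially overlaps it — only the 3.50 mm² overlap (of its 209.00 mm²) is removed, clipping the outline — area = 101.50 mm². Overall, the cross-section is a single solid region. Net area = 101.50 mm².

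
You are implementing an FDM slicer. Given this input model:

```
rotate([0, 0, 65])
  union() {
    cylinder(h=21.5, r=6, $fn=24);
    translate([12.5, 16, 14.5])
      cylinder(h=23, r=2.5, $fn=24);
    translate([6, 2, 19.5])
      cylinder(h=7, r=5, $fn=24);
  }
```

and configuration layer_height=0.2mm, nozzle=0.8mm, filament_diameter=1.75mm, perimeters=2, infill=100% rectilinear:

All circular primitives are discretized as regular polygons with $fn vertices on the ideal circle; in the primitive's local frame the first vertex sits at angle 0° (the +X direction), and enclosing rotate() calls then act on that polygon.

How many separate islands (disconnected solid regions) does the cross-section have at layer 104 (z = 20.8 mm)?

2

At z = 20.8 mm: the r=6 cylinder gives a regular 24-gon of circumradius 6 (constant along its height); the cylinder at (12.5, 16): section is a regular 24-gon, circumradius r=2.5; the r=5 cylinder at (6, 2) contributes a regular 24-gon of circumradius 5; Combining (union): the regions partially overlap (shared area 28.63 mm²), so overlapping operands fuse into one piece — 2 connected regions; (rotated 65° about Z; rotation is an isometry so areas/perimeters/island counts are preserved). Overall, the cross-section has 2 separate islands. Island count = 2.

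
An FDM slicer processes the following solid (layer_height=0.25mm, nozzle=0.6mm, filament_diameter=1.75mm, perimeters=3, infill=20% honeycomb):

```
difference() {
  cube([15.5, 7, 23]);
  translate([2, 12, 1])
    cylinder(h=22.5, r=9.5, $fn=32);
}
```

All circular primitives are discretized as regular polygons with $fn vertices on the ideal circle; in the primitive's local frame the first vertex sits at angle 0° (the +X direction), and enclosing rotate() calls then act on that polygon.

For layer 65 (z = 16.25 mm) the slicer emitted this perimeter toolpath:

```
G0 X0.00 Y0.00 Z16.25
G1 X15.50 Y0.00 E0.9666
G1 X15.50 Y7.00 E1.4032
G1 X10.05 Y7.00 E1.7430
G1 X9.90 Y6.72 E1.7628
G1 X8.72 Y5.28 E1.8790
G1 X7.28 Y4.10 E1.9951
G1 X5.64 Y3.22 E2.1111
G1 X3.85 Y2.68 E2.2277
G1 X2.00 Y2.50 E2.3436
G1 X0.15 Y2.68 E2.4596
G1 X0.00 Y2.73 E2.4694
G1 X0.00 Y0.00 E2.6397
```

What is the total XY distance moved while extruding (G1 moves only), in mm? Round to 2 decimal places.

Sum the Euclidean lengths of each G1 segment: total = 42.33 mm.

42.33 mm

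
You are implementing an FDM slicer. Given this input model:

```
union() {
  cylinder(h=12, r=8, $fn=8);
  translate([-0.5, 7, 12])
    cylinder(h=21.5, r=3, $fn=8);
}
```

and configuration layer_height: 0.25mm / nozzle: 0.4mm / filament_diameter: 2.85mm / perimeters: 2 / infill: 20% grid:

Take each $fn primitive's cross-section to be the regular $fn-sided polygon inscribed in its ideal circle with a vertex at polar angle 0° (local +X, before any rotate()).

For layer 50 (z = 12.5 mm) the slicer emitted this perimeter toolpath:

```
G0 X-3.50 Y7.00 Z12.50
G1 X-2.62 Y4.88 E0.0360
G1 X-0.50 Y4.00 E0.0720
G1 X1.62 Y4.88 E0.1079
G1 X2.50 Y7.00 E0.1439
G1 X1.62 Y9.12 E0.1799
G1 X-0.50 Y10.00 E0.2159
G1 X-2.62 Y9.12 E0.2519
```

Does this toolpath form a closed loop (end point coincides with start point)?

Start point (G0): (-3.50, 7.00). End point (last G1): the path does not return to the start — open.

no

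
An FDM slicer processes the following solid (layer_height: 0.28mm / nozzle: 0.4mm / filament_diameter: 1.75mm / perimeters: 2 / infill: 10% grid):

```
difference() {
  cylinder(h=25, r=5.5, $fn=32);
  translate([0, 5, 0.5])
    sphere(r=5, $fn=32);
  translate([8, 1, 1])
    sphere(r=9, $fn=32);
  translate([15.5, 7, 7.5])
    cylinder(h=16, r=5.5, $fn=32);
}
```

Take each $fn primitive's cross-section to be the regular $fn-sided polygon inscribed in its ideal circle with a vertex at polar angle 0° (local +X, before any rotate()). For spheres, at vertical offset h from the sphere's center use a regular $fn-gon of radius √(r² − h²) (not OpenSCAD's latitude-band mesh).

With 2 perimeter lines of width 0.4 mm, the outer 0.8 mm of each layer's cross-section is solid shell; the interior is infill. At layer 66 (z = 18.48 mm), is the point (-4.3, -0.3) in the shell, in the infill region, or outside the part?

At z = 18.48 mm: the cylinder: section is a regular 32-gon, circumradius r=5.5; the sphere at (0, 5) is absent (|z−center|=17.980 > r=5); the sphere at (8, 1) does not reach this height (|z−center|=17.480 > r=9); the r=5.5 cylinder at (15.5, 7) contributes a regular 32-gon of circumradius 5.5; Subtracting the remaining from the first: starting from the r=5.5 cylinder, the r=5.5 cylinder at (15.5, 7) misses the remaining region (no effect) — 1 connected region. Overall, the cross-section is a single solid region. The nearest boundary edge runs (-5.39, -1.07)→(-5.50, 0.00); distance from the point to it = 1.16 mm. The point is inside the cross-section and 1.16 mm from the nearest boundary — more than the 0.8 mm shell width (2 × 0.4), so it's in the infill interior.

infill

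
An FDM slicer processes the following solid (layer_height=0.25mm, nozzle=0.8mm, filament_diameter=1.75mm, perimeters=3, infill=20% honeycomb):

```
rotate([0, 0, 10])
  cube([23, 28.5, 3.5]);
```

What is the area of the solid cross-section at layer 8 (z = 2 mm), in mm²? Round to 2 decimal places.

At z = 2 mm: the cube is present — its section is the full 23×28.5 rectangle (area 655.50 mm²); (rotated 10° about Z; rotation is an isometry so areas/perimeters/island counts are preserved). Overall, the cross-section is a single solid region. Net area = 655.50 mm².

655.50 mm²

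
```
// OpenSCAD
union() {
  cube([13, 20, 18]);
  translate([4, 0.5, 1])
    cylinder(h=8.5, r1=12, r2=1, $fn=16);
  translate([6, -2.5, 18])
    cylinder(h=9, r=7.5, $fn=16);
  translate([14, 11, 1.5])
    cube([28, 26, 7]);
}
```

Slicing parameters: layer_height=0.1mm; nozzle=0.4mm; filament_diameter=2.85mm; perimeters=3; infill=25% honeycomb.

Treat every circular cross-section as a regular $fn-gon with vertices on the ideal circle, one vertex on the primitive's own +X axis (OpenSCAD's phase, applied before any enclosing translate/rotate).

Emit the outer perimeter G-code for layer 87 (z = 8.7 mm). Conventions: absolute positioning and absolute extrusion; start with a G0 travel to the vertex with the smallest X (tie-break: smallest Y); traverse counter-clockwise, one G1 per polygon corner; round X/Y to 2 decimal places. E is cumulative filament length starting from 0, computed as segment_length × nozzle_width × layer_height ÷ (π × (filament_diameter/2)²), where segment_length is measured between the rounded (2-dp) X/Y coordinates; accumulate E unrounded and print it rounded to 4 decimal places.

At z = 8.7 mm: the cube is present — its section is the full 13×20 rectangle; the cone at (4, 0.5) contributes a regular 16-gon of circumradius 2.035 (interpolated between r1=12 and r2=1 at t=0.906); the cylinder at (6, -2.5) does not reach this height (z outside [18, 27]); the cube at (14, 11) is not intersected at this z (z outside [1.5, 8.5]); Merging all regions: the regions partially overlap (shared area 8.33 mm²), so overlapping operands fuse into one piece — 1 connected region. The outline is a single polygon with 13 vertices. Extrusion per mm of travel: 0.4 × 0.1 / (π × 1.425²) = 0.006270. Accumulating E over each segment gives final E = 0.4230.

G0 X0.00 Y0.00 Z8.70
G1 X2.06 Y0.00 E0.0129
G1 X2.12 Y-0.28 E0.0147
G1 X2.56 Y-0.94 E0.0197
G1 X3.22 Y-1.38 E0.0247
G1 X4.00 Y-1.54 E0.0297
G1 X4.78 Y-1.38 E0.0346
G1 X5.44 Y-0.94 E0.0396
G1 X5.88 Y-0.28 E0.0446
G1 X5.94 Y0.00 E0.0464
G1 X13.00 Y0.00 E0.0907
G1 X13.00 Y20.00 E0.2161
G1 X0.00 Y20.00 E0.2976
G1 X0.00 Y0.00 E0.4230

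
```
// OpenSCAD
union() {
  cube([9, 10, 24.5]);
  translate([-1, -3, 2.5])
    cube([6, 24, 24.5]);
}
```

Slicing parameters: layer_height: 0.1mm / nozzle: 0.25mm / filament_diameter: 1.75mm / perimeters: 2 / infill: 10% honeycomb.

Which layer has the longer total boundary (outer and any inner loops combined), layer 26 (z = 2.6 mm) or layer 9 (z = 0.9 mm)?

Layer 26 (z = 2.6): the cube (footprint 9×10) is included at this height (perimeter 38.00 mm); the 6×24 cube at (-1, -3) contributes its full rectangle (perimeter 60.00 mm); Combining (union): the regions partially overlap (shared area 50.00 mm²), so the edge portions inside another operand are dropped and the merged outline is re-measured after clipping — boundary = 68.00 mm. So its perimeter = 68.00 mm. Layer 9 (z = 0.9): the 9×10 cube contributes its full rectangle (perimeter 38.00 mm); the cube at (-1, -3) is not intersected at this z (z outside [2.5, 27]); Combining (union): only the 9×10 cube is present, so the union is just that shape — boundary = 38.00 mm. So its perimeter = 38.00 mm. Layer 26 is larger (68.00 vs 38.00 mm).

layer 26 (z = 2.6 mm)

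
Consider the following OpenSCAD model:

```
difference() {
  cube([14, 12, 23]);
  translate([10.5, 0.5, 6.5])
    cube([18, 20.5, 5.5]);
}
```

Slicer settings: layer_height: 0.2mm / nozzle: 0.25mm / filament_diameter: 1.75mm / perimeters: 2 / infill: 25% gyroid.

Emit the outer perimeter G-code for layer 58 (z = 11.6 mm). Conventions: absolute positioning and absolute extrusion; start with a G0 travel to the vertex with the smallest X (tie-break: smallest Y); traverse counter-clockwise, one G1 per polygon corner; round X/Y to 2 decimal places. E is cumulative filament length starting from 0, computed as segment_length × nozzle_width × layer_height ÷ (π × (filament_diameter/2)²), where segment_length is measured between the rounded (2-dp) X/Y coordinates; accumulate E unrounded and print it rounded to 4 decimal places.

G0 X0.00 Y0.00 Z11.60
G1 X14.00 Y0.00 E0.2910
G1 X14.00 Y0.50 E0.3014
G1 X10.50 Y0.50 E0.3742
G1 X10.50 Y12.00 E0.6132
G1 X0.00 Y12.00 E0.8315
G1 X0.00 Y0.00 E1.0810

At z = 11.6 mm: the cube is present — its section is the full 14×12 rectangle; the 18×20.5 cube at (10.5, 0.5) contributes its full rectangle; Taking the first minus the rest: starting from the 14×12 cube, the 18×20.5 cube at (10.5, 0.5) partially overlaps it — only the 40.25 mm² overlap (of its 369.00 mm²) is removed, clipping the outline — 1 connected region. The outline is a single polygon with 6 vertices. Extrusion per mm of travel: 0.25 × 0.2 / (π × 0.875²) = 0.020788. Accumulating E over each segment gives final E = 1.0810.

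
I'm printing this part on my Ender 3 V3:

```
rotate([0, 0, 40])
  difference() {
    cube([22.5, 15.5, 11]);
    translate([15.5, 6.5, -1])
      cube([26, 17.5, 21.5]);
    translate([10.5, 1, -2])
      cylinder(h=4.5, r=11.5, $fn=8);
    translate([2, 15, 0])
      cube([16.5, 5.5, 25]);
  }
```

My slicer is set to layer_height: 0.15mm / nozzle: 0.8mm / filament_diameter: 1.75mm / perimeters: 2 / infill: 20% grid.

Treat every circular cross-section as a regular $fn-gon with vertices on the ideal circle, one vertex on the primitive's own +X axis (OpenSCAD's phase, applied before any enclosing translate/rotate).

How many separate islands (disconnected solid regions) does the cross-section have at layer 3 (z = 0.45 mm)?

2

At z = 0.45 mm: the cube (footprint 22.5×15.5) is included at this height; the cube at (15.5, 6.5) is present — its section is the full 26×17.5 rectangle; the r=11.5 cylinder at (10.5, 1) contributes a regular 8-gon of circumradius 11.5; the cube at (2, 15) is present — its section is the full 16.5×5.5 rectangle; Taking the first minus the rest: starting from the 22.5×15.5 cube, the 26×17.5 cube at (15.5, 6.5) partially overlaps it — only the 63.00 mm² overlap (of its 455.00 mm²) is removed, clipping the outline; the r=11.5 cylinder at (10.5, 1) partially overlaps it — only the 195.91 mm² overlap (of its 374.06 mm²) is removed, clipping the outline; the 16.5×5.5 cube at (2, 15) partially overlaps it — only the 6.75 mm² overlap (of its 90.75 mm²) is removed, clipping the outline — 2 connected regions; (whole slice rotated 40° about Z — lengths, areas and connectivity unchanged). Overall, the cross-section has 2 separate islands. Island count = 2.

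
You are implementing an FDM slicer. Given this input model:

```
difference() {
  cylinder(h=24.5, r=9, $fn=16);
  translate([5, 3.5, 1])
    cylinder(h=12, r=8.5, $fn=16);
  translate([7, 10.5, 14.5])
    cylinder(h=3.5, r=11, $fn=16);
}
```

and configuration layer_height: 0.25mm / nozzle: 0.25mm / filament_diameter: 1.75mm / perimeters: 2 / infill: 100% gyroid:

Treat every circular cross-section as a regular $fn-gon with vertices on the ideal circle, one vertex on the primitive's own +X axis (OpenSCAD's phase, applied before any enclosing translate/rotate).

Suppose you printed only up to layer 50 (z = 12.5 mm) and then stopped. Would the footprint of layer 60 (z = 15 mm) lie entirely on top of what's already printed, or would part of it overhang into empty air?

part overhangs

Compare the two slices. At z = 12.5: the r=9 cylinder contributes a regular 16-gon of circumradius 9 (area = (16/2)·9.000²·sin(360°/16) = 247.98 mm²); the r=8.5 cylinder at (5, 3.5) contributes a regular 16-gon of circumradius 8.5 (area = (16/2)·8.500²·sin(360°/16) = 221.19 mm²); the cylinder at (7, 10.5) is absent (z outside [14.5, 18]); Subtracting the remaining from the first: starting from the r=9 cylinder (247.98 mm²), the r=8.5 cylinder at (5, 3.5) partially overlaps it — only the 130.99 mm² overlap (of its 221.19 mm²) is removed, clipping the outline — area = 116.99 mm². At z = 15: the cylinder: section is a regular 16-gon, circumradius r=9 (area = (16/2)·9.000²·sin(360°/16) = 247.98 mm²); the cylinder at (5, 3.5) is not intersected at this z (z outside [1, 13]); the r=11 cylinder at (7, 10.5) contributes a regular 16-gon of circumradius 11 (area = (16/2)·11.000²·sin(360°/16) = 370.44 mm²); Taking the first minus the rest: starting from the r=9 cylinder (247.98 mm²), the r=11 cylinder at (7, 10.5) partially overlaps it — only the 74.62 mm² overlap (of its 370.44 mm²) is removed, clipping the outline — area = 173.36 mm². Checking containment: at z = 15 the cross-section extends beyond the z = 12.5 cross-section by about 58.53 mm².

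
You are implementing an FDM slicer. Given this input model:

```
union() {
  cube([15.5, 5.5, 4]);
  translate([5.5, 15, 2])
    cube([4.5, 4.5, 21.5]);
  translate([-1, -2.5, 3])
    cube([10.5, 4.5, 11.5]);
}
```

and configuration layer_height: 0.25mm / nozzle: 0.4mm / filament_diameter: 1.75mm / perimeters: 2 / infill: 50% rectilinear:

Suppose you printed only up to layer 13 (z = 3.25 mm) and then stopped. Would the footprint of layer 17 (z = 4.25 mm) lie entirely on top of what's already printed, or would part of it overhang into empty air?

Compare the two slices. At z = 3.25: the cube is present — its section is the full 15.5×5.5 rectangle (area 85.25 mm²); the cube at (5.5, 15) is present — its section is the full 4.5×4.5 rectangle (area 20.25 mm²); the cube at (-1, -2.5) (footprint 10.5×4.5) is included at this height (area 47.25 mm²); Combining (union): the regions partially overlap — summed areas 152.75 mm² minus the doubly-counted overlap 19.00 mm² gives 133.75 mm² — area = 133.75 mm². At z = 4.25: the cube is absent (z outside [0, 4]); the 4.5×4.5 cube at (5.5, 15) contributes its full rectangle (area 20.25 mm²); the cube at (-1, -2.5) is present — its section is the full 10.5×4.5 rectangle (area 47.25 mm²); Taking the union: the 2 present regions are separate (no shared area or edge), so areas and boundary lengths simply add and each stays a separate island — area = 67.50 mm². Checking containment: the cross-section at z = 4.25 is a subset of the cross-section at z = 3.25.

entirely on top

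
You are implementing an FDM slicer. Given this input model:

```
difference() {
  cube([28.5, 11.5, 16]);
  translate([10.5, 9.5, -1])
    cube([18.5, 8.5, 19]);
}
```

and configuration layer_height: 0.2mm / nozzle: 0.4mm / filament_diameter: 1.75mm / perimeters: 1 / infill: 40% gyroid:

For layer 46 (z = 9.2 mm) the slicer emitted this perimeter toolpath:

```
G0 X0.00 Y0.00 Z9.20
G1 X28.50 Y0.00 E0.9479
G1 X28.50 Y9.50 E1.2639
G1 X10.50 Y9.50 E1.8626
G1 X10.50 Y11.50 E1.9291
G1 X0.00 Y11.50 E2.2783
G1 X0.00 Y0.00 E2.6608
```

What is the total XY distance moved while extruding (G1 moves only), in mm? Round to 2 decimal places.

Sum the Euclidean lengths of each G1 segment: total = 80.00 mm.

80.00 mm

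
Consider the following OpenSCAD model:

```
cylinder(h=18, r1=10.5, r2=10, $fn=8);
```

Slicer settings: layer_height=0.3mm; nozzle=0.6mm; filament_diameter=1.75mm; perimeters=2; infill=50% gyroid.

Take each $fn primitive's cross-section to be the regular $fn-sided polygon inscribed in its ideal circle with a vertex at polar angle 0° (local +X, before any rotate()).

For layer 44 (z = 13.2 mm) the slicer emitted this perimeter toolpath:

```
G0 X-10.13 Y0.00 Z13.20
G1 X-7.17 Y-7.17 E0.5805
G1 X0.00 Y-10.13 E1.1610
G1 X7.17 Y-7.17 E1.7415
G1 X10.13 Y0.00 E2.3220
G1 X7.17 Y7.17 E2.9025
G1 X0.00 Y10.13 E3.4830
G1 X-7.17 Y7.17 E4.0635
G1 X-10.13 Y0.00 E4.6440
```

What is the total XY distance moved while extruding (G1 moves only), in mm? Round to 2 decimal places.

Sum the Euclidean lengths of each G1 segment: total = 62.06 mm.

62.06 mm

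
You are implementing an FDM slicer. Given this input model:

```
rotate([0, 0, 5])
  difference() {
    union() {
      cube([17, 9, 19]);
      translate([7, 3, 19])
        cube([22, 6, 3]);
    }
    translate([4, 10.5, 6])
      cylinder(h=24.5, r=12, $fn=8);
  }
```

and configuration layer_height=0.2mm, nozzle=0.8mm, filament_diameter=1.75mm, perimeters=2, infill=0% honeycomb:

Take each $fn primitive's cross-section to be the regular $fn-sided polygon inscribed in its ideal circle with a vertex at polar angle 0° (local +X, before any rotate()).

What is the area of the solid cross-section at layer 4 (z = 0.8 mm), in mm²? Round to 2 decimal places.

153.00 mm²

At z = 0.8 mm: the cube is present — its section is the full 17×9 rectangle (area 153.00 mm²); the cube at (7, 3) does not reach this height (z outside [19, 22]); Merging all regions: only the 17×9 cube is present, so the union is just that shape — area = 153.00 mm²; the cylinder at (4, 10.5) does not reach this height (z outside [6, 30.5]); Taking the first minus the rest: none of the subtracted shapes is present at this height, so the result so far is unchanged — area = 153.00 mm²; (rotated 5° about Z; rotation is an isometry so areas/perimeters/island counts are preserved). Overall, the cross-section is a single solid region. Net area = 153.00 mm².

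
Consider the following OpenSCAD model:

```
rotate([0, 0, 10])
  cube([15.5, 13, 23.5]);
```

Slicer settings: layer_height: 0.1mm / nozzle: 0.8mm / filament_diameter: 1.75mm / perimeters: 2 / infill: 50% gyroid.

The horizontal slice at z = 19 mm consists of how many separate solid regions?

At z = 19 mm: the 15.5×13 cube contributes its full rectangle; (whole slice rotated 10° about Z — lengths, areas and connectivity unchanged). The result has 1 disconnected region.

1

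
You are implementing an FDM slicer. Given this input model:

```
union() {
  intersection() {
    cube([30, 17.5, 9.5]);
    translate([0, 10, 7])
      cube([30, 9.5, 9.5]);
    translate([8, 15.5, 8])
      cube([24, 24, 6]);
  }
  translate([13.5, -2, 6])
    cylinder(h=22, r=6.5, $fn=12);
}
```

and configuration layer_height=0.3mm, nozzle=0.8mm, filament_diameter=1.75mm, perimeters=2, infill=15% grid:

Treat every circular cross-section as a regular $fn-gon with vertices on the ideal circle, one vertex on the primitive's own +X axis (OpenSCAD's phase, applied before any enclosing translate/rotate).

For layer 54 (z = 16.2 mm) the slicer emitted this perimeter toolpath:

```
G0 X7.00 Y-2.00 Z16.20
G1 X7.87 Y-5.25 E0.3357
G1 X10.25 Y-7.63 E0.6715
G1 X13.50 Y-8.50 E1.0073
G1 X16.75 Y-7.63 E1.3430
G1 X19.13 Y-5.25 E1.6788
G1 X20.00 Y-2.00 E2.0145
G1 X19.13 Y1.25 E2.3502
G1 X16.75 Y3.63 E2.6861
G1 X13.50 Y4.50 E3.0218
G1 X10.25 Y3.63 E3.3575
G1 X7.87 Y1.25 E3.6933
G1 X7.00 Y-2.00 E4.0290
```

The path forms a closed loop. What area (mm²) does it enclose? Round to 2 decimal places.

126.77 mm²

Apply the shoelace formula to the sequence of (X, Y) vertices; enclosed area = 126.77 mm².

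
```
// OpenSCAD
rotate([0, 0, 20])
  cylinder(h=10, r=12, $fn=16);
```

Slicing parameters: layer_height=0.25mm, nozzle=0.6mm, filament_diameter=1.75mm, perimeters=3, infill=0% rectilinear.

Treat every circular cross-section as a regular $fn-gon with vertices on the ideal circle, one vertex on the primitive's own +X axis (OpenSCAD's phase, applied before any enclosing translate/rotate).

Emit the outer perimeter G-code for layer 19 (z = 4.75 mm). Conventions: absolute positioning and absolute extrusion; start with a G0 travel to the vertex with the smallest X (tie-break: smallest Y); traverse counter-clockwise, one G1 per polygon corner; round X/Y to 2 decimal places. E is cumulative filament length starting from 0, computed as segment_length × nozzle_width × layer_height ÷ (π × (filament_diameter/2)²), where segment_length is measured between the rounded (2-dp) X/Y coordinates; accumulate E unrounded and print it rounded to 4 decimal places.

G0 X-11.99 Y0.52 Z4.75
G1 X-11.28 Y-4.10 E0.2915
G1 X-8.85 Y-8.11 E0.5839
G1 X-5.07 Y-10.88 E0.8762
G1 X-0.52 Y-11.99 E1.1682
G1 X4.10 Y-11.28 E1.4597
G1 X8.11 Y-8.85 E1.7521
G1 X10.88 Y-5.07 E2.0444
G1 X11.99 Y-0.52 E2.3365
G1 X11.28 Y4.10 E2.6280
G1 X8.85 Y8.11 E2.9204
G1 X5.07 Y10.88 E3.2126
G1 X0.52 Y11.99 E3.5047
G1 X-4.10 Y11.28 E3.7962
G1 X-8.11 Y8.85 E4.0886
G1 X-10.88 Y5.07 E4.3808
G1 X-11.99 Y0.52 E4.6729

At z = 4.75 mm: the cylinder: section is a regular 16-gon, circumradius r=12; (rotated 20° about Z; rotation is an isometry so areas/perimeters/island counts are preserved). The outline is a single polygon with 16 vertices. Extrusion per mm of travel: 0.6 × 0.25 / (π × 0.875²) = 0.062363. Accumulating E over each segment gives final E = 4.6729.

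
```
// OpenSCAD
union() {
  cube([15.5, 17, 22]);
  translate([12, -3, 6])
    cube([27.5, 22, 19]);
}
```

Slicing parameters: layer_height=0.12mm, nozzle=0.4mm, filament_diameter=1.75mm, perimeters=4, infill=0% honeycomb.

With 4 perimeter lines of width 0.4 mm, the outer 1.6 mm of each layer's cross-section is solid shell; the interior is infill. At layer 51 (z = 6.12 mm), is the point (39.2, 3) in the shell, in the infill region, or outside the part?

shell

At z = 6.12 mm: the cube is present — its section is the full 15.5×17 rectangle; the 27.5×22 cube at (12, -3) contributes its full rectangle; Combining (union): the regions partially overlap (shared area 59.50 mm²), so overlapping operands fuse into one piece — 1 connected region. Overall, the cross-section is a single solid region. The nearest boundary edge runs (39.50, 19.00)→(39.50, -3.00); distance from the point to it = 0.30 mm. The point is inside the cross-section, 0.30 mm from the nearest boundary — within the 1.6 mm shell band (4 × 0.4).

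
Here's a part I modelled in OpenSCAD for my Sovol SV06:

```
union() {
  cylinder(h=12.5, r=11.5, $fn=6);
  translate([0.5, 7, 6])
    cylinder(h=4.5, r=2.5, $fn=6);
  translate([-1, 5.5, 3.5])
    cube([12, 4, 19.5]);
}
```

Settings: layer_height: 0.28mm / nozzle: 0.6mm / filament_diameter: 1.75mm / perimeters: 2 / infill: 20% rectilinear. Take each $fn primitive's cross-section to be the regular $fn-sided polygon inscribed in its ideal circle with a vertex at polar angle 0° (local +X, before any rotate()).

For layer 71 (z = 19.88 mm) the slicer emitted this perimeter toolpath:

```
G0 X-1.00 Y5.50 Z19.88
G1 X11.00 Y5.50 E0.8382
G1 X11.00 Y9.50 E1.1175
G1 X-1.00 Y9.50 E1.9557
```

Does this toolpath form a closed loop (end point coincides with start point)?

no

Start point (G0): (-1.00, 5.50). End point (last G1): the path does not return to the start — open.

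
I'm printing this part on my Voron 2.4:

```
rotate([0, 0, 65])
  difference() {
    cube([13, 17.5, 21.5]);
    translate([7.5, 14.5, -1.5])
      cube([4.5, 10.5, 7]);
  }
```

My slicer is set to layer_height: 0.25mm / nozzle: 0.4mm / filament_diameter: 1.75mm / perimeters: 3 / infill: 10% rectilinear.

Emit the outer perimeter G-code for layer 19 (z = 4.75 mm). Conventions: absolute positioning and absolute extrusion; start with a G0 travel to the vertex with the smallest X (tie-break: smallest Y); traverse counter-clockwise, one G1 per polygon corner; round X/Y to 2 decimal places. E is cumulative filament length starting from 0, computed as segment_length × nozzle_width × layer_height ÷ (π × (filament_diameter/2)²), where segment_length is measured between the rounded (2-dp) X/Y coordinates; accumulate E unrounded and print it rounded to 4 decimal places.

G0 X-15.86 Y7.40 Z4.75
G1 X0.00 Y0.00 E0.7276
G1 X5.49 Y11.78 E1.2680
G1 X-10.37 Y19.18 E1.9956
G1 X-10.79 Y18.27 E2.0372
G1 X-8.07 Y17.00 E2.1621
G1 X-9.97 Y12.93 E2.3488
G1 X-12.69 Y14.19 E2.4734
G1 X-15.86 Y7.40 E2.7850

At z = 4.75 mm: the cube (footprint 13×17.5) is included at this height; the cube at (7.5, 14.5) is present — its section is the full 4.5×10.5 rectangle; Subtracting the remaining from the first: starting from the 13×17.5 cube, the 4.5×10.5 cube at (7.5, 14.5) partially overlaps it — only the 13.50 mm² overlap (of its 47.25 mm²) is removed, clipping the outline — 1 connected region; (rotated 65° about Z; rotation is an isometry so areas/perimeters/island counts are preserved). The outline is a single polygon with 8 vertices. Extrusion per mm of travel: 0.4 × 0.25 / (π × 0.875²) = 0.041575. Accumulating E over each segment gives final E = 2.7850.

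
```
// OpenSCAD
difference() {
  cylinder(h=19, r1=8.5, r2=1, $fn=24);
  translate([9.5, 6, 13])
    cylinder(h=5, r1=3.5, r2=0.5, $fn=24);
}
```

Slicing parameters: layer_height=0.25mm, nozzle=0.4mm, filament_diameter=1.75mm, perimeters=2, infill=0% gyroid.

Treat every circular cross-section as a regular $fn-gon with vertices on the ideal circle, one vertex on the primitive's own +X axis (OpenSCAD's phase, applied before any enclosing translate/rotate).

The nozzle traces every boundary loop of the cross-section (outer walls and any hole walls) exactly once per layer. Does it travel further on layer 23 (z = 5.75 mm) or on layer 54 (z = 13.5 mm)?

Layer 23 (z = 5.75): the cone: at t=0.303 of its height the radius interpolates to r₁+(r₂−r₁)t = 6.230, giving a regular 24-gon of that circumradius (perimeter = 2·24·6.230·sin(180°/24) = 39.03 mm); the cone at (9.5, 6) is absent (z outside [13, 18]); Subtracting the remaining from the first: none of the subtracted shapes is present at this height, so the cone is unchanged — boundary = 39.03 mm. So its perimeter = 39.03 mm. Layer 54 (z = 13.5): the cone contributes a regular 24-gon of circumradius 3.171 (interpolated between r1=8.5 and r2=1 at t=0.711) (perimeter = 2·24·3.171·sin(180°/24) = 19.87 mm); the cone at (9.5, 6) contributes a regular 24-gon of circumradius 3.200 (interpolated between r1=3.5 and r2=0.5 at t=0.100) (perimeter = 2·24·3.200·sin(180°/24) = 20.05 mm); Taking the first minus the rest: starting from the cone, the cone at (9.5, 6) misses the remaining region (no effect) — boundary = 19.87 mm. So its perimeter = 19.87 mm. Layer 23 is larger (39.03 vs 19.87 mm).

layer 23 (z = 5.75 mm)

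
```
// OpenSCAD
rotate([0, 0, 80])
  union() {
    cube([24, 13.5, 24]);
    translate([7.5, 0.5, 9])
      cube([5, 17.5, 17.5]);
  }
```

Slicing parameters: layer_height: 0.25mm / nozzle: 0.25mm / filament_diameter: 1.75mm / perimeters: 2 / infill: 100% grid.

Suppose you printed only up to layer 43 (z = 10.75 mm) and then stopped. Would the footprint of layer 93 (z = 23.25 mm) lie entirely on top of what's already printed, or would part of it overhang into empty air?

Compare the two slices. At z = 10.75: the 24×13.5 cube contributes its full rectangle (area 324.00 mm²); the cube at (7.5, 0.5) (footprint 5×17.5) is included at this height (area 87.50 mm²); Combining (union): the regions partially overlap — summed areas 411.50 mm² minus the doubly-counted overlap 65.00 mm² gives 346.50 mm² — area = 346.50 mm²; (whole slice rotated 80° about Z — lengths, areas and connectivity unchanged). At z = 23.25: the cube is present — its section is the full 24×13.5 rectangle (area 324.00 mm²); the cube at (7.5, 0.5) (footprint 5×17.5) is included at this height (area 87.50 mm²); Combining (union): the regions partially overlap — summed areas 411.50 mm² minus the doubly-counted overlap 65.00 mm² gives 346.50 mm² — area = 346.50 mm²; (rotated 80° about Z; rotation is an isometry so areas/perimeters/island counts are preserved). Checking containment: the cross-section at z = 23.25 is a subset of the cross-section at z = 10.75.

entirely on top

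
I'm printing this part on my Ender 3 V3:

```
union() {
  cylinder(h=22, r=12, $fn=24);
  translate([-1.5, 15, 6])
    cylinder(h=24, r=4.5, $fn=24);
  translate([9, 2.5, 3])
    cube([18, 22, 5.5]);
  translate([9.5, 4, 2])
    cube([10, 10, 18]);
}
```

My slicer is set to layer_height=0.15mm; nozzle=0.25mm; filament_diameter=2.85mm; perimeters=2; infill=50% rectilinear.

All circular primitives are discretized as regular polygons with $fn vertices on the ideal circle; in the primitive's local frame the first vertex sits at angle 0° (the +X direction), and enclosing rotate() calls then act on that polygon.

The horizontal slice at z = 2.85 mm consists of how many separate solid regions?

At z = 2.85 mm: the r=12 cylinder contributes a regular 24-gon of circumradius 12; the cylinder at (-1.5, 15) is absent (z outside [6, 30]); the cube at (9, 2.5) does not reach this height (z outside [3, 8.5]); the 10×10 cube at (9.5, 4) contributes its full rectangle; Taking the union: the regions partially overlap (shared area 3.13 mm²), so overlapping operands fuse into one piece — 1 connected region. The result has 1 disconnected region.

1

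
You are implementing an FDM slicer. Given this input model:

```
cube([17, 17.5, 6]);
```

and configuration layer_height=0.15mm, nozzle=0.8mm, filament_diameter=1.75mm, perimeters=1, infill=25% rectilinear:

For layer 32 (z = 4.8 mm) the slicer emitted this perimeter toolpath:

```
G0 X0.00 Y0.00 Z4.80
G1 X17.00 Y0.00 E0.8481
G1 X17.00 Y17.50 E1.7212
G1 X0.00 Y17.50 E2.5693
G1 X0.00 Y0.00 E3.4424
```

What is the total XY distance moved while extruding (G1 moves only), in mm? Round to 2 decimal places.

Sum the Euclidean lengths of each G1 segment: total = 69.00 mm.

69.00 mm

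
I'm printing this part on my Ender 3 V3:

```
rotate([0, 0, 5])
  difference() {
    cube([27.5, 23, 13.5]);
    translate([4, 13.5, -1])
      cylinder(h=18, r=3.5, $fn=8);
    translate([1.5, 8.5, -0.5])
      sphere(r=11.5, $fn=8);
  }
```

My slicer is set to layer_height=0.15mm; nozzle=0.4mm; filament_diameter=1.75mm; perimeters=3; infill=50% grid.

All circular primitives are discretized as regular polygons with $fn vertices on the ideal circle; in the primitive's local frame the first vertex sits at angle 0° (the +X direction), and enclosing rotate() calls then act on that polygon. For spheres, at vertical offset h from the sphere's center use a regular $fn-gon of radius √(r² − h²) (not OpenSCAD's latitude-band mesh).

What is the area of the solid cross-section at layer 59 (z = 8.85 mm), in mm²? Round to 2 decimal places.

535.96 mm²

At z = 8.85 mm: the cube is present — its section is the full 27.5×23 rectangle (area 632.50 mm²); the r=3.5 cylinder at (4, 13.5) gives a regular 8-gon of circumradius 3.5 (constant along its height) (area = (8/2)·3.500²·sin(360°/8) = 34.65 mm²); the sphere at (1.5, 8.5): section is a regular 8-gon, circumradius = √(r²−h²) = √(11.5²−9.35²) = 6.695 (area = (8/2)·6.695²·sin(360°/8) = 126.79 mm²); Subtracting the remaining from the first: starting from the 27.5×23 cube (632.50 mm²), the r=3.5 cylinder at (4, 13.5) lies wholly inside it (removes its full 34.65 mm² and its 21.43 mm outline becomes a hole wall); the r=11.5 sphere at (1.5, 8.5) partially overlaps it — only the 61.89 mm² overlap (of its 126.79 mm²) is removed, clipping the outline — area = 535.96 mm²; (whole slice rotated 5° about Z — lengths, areas and connectivity unchanged). Overall, the cross-section is a single solid region. Net area = 535.96 mm².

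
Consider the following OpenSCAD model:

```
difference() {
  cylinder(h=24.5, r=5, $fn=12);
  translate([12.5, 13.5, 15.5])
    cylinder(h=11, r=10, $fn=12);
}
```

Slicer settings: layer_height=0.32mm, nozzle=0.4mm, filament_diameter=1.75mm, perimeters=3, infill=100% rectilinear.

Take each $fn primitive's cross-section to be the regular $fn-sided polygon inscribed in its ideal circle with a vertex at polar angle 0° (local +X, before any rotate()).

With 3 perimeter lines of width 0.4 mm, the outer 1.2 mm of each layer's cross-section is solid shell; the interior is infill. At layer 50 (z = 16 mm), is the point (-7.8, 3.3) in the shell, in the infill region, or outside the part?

outside

At z = 16 mm: the r=5 cylinder gives a regular 12-gon of circumradius 5 (constant along its height); the r=10 cylinder at (12.5, 13.5) gives a regular 12-gon of circumradius 10 (constant along its height); Taking the first minus the rest: starting from the r=5 cylinder, the r=10 cylinder at (12.5, 13.5) misses the remaining region (no effect) — 1 connected region. Overall, the cross-section is a single solid region. The nearest boundary edge runs (-5.00, 0.00)→(-4.33, 2.50); distance from the point to it = 3.56 mm. The point is not inside any of the regions above, so it lies outside the cross-section (3.56 mm from the nearest boundary).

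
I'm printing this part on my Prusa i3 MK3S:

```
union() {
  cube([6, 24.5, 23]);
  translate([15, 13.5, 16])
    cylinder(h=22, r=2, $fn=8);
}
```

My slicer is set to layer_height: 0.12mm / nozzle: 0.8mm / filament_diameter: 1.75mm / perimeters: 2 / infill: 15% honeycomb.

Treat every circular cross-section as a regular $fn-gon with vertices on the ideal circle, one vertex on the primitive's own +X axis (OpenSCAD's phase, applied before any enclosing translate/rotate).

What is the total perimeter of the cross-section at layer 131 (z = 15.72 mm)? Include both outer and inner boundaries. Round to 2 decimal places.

61.00 mm

At z = 15.72 mm: the 6×24.5 cube contributes its full rectangle (perimeter 61.00 mm); the cylinder at (15, 13.5) is absent (z outside [16, 38]); Merging all regions: only the 6×24.5 cube is present, so the union is just that shape — boundary = 61.00 mm. Overall, the cross-section is a single solid region. Total boundary length (outer) = 61.00 mm.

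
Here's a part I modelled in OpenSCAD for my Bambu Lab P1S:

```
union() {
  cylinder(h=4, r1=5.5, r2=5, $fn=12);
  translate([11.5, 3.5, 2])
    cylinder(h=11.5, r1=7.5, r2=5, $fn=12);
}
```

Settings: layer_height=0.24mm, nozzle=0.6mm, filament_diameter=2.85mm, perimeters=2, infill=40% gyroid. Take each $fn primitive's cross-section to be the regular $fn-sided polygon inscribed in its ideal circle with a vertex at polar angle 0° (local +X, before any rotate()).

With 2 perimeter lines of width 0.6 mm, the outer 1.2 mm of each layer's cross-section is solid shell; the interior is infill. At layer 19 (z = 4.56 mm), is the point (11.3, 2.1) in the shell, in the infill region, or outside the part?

At z = 4.56 mm: the cone is absent (z outside [0, 4]); the cone at (11.5, 3.5) (r1=7.5→r2=5) has section circumradius 6.943 here — a regular 12-gon; Merging all regions: only the cone at (11.5, 3.5) is present, so the union is just that shape — 1 connected region. Overall, the cross-section is a single solid region. The nearest boundary edge runs (8.03, -2.51)→(11.50, -3.44); distance from the point to it = 5.30 mm. The point is inside the cross-section and 5.30 mm from the nearest boundary — more than the 1.2 mm shell width (2 × 0.6), so it's in the infill interior.

infill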